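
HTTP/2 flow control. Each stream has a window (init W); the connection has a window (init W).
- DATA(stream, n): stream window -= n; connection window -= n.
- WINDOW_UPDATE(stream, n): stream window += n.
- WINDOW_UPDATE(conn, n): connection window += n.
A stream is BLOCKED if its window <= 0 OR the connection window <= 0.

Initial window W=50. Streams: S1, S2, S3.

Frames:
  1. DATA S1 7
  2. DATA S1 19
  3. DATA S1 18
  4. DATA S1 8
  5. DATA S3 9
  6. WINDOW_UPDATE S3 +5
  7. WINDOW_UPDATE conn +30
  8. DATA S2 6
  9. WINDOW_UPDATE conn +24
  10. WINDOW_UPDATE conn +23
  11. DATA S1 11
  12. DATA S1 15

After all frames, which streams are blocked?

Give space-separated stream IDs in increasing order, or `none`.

Answer: S1

Derivation:
Op 1: conn=43 S1=43 S2=50 S3=50 blocked=[]
Op 2: conn=24 S1=24 S2=50 S3=50 blocked=[]
Op 3: conn=6 S1=6 S2=50 S3=50 blocked=[]
Op 4: conn=-2 S1=-2 S2=50 S3=50 blocked=[1, 2, 3]
Op 5: conn=-11 S1=-2 S2=50 S3=41 blocked=[1, 2, 3]
Op 6: conn=-11 S1=-2 S2=50 S3=46 blocked=[1, 2, 3]
Op 7: conn=19 S1=-2 S2=50 S3=46 blocked=[1]
Op 8: conn=13 S1=-2 S2=44 S3=46 blocked=[1]
Op 9: conn=37 S1=-2 S2=44 S3=46 blocked=[1]
Op 10: conn=60 S1=-2 S2=44 S3=46 blocked=[1]
Op 11: conn=49 S1=-13 S2=44 S3=46 blocked=[1]
Op 12: conn=34 S1=-28 S2=44 S3=46 blocked=[1]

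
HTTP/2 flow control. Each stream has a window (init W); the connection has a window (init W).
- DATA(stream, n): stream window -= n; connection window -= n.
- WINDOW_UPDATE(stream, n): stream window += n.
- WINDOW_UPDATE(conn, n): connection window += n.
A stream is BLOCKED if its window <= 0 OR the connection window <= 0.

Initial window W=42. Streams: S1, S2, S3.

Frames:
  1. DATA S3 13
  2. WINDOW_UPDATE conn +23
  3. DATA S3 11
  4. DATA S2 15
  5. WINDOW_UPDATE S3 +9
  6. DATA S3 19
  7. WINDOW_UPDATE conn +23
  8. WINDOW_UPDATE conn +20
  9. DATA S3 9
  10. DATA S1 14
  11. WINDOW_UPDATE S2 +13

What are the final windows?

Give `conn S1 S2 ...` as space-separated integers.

Op 1: conn=29 S1=42 S2=42 S3=29 blocked=[]
Op 2: conn=52 S1=42 S2=42 S3=29 blocked=[]
Op 3: conn=41 S1=42 S2=42 S3=18 blocked=[]
Op 4: conn=26 S1=42 S2=27 S3=18 blocked=[]
Op 5: conn=26 S1=42 S2=27 S3=27 blocked=[]
Op 6: conn=7 S1=42 S2=27 S3=8 blocked=[]
Op 7: conn=30 S1=42 S2=27 S3=8 blocked=[]
Op 8: conn=50 S1=42 S2=27 S3=8 blocked=[]
Op 9: conn=41 S1=42 S2=27 S3=-1 blocked=[3]
Op 10: conn=27 S1=28 S2=27 S3=-1 blocked=[3]
Op 11: conn=27 S1=28 S2=40 S3=-1 blocked=[3]

Answer: 27 28 40 -1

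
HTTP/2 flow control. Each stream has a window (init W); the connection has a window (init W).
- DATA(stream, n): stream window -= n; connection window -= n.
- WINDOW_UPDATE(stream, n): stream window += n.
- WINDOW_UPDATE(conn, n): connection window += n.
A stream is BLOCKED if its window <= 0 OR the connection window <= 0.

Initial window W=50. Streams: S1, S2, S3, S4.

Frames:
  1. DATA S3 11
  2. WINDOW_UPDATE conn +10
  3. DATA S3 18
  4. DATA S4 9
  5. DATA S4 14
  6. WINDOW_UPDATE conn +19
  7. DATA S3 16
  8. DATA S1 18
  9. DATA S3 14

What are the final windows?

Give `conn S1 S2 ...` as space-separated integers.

Op 1: conn=39 S1=50 S2=50 S3=39 S4=50 blocked=[]
Op 2: conn=49 S1=50 S2=50 S3=39 S4=50 blocked=[]
Op 3: conn=31 S1=50 S2=50 S3=21 S4=50 blocked=[]
Op 4: conn=22 S1=50 S2=50 S3=21 S4=41 blocked=[]
Op 5: conn=8 S1=50 S2=50 S3=21 S4=27 blocked=[]
Op 6: conn=27 S1=50 S2=50 S3=21 S4=27 blocked=[]
Op 7: conn=11 S1=50 S2=50 S3=5 S4=27 blocked=[]
Op 8: conn=-7 S1=32 S2=50 S3=5 S4=27 blocked=[1, 2, 3, 4]
Op 9: conn=-21 S1=32 S2=50 S3=-9 S4=27 blocked=[1, 2, 3, 4]

Answer: -21 32 50 -9 27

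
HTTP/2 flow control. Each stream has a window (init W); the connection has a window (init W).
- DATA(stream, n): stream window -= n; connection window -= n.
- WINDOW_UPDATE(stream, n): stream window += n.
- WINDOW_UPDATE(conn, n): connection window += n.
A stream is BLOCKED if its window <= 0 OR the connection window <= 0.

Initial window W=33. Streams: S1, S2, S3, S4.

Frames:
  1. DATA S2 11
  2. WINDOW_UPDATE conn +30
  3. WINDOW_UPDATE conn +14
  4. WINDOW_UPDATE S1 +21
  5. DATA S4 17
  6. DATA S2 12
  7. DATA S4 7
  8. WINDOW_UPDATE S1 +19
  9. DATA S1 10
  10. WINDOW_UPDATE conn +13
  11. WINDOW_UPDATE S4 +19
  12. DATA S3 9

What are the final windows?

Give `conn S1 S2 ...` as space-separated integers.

Answer: 24 63 10 24 28

Derivation:
Op 1: conn=22 S1=33 S2=22 S3=33 S4=33 blocked=[]
Op 2: conn=52 S1=33 S2=22 S3=33 S4=33 blocked=[]
Op 3: conn=66 S1=33 S2=22 S3=33 S4=33 blocked=[]
Op 4: conn=66 S1=54 S2=22 S3=33 S4=33 blocked=[]
Op 5: conn=49 S1=54 S2=22 S3=33 S4=16 blocked=[]
Op 6: conn=37 S1=54 S2=10 S3=33 S4=16 blocked=[]
Op 7: conn=30 S1=54 S2=10 S3=33 S4=9 blocked=[]
Op 8: conn=30 S1=73 S2=10 S3=33 S4=9 blocked=[]
Op 9: conn=20 S1=63 S2=10 S3=33 S4=9 blocked=[]
Op 10: conn=33 S1=63 S2=10 S3=33 S4=9 blocked=[]
Op 11: conn=33 S1=63 S2=10 S3=33 S4=28 blocked=[]
Op 12: conn=24 S1=63 S2=10 S3=24 S4=28 blocked=[]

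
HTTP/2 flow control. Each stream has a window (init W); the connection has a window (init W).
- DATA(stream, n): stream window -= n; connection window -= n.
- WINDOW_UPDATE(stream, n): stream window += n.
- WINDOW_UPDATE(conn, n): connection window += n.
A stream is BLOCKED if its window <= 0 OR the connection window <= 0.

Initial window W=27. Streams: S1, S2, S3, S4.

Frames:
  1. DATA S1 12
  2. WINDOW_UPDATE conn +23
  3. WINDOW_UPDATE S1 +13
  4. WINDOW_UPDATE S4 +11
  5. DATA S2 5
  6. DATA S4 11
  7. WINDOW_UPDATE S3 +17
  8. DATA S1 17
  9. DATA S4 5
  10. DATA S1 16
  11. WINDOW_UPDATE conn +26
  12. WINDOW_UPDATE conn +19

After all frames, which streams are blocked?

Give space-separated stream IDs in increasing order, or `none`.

Op 1: conn=15 S1=15 S2=27 S3=27 S4=27 blocked=[]
Op 2: conn=38 S1=15 S2=27 S3=27 S4=27 blocked=[]
Op 3: conn=38 S1=28 S2=27 S3=27 S4=27 blocked=[]
Op 4: conn=38 S1=28 S2=27 S3=27 S4=38 blocked=[]
Op 5: conn=33 S1=28 S2=22 S3=27 S4=38 blocked=[]
Op 6: conn=22 S1=28 S2=22 S3=27 S4=27 blocked=[]
Op 7: conn=22 S1=28 S2=22 S3=44 S4=27 blocked=[]
Op 8: conn=5 S1=11 S2=22 S3=44 S4=27 blocked=[]
Op 9: conn=0 S1=11 S2=22 S3=44 S4=22 blocked=[1, 2, 3, 4]
Op 10: conn=-16 S1=-5 S2=22 S3=44 S4=22 blocked=[1, 2, 3, 4]
Op 11: conn=10 S1=-5 S2=22 S3=44 S4=22 blocked=[1]
Op 12: conn=29 S1=-5 S2=22 S3=44 S4=22 blocked=[1]

Answer: S1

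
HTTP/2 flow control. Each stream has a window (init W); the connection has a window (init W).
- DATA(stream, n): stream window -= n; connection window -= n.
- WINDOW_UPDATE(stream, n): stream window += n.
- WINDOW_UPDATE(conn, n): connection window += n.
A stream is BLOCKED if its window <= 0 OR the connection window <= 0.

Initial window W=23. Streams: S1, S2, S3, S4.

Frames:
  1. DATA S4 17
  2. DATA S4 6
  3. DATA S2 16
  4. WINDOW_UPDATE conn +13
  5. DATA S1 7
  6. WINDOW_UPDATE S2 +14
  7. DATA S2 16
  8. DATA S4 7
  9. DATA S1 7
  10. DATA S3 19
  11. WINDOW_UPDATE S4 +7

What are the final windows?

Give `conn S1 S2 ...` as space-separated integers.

Op 1: conn=6 S1=23 S2=23 S3=23 S4=6 blocked=[]
Op 2: conn=0 S1=23 S2=23 S3=23 S4=0 blocked=[1, 2, 3, 4]
Op 3: conn=-16 S1=23 S2=7 S3=23 S4=0 blocked=[1, 2, 3, 4]
Op 4: conn=-3 S1=23 S2=7 S3=23 S4=0 blocked=[1, 2, 3, 4]
Op 5: conn=-10 S1=16 S2=7 S3=23 S4=0 blocked=[1, 2, 3, 4]
Op 6: conn=-10 S1=16 S2=21 S3=23 S4=0 blocked=[1, 2, 3, 4]
Op 7: conn=-26 S1=16 S2=5 S3=23 S4=0 blocked=[1, 2, 3, 4]
Op 8: conn=-33 S1=16 S2=5 S3=23 S4=-7 blocked=[1, 2, 3, 4]
Op 9: conn=-40 S1=9 S2=5 S3=23 S4=-7 blocked=[1, 2, 3, 4]
Op 10: conn=-59 S1=9 S2=5 S3=4 S4=-7 blocked=[1, 2, 3, 4]
Op 11: conn=-59 S1=9 S2=5 S3=4 S4=0 blocked=[1, 2, 3, 4]

Answer: -59 9 5 4 0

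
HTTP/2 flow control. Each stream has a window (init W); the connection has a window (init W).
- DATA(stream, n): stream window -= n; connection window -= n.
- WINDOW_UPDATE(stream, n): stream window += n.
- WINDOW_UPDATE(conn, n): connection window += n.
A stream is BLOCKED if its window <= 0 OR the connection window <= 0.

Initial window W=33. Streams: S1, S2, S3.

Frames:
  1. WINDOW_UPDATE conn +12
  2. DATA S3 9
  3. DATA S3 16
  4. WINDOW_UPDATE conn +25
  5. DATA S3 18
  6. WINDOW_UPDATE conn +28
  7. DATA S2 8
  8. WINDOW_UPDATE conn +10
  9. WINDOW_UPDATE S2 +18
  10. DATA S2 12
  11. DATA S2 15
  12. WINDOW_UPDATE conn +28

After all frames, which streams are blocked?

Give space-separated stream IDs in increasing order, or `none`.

Op 1: conn=45 S1=33 S2=33 S3=33 blocked=[]
Op 2: conn=36 S1=33 S2=33 S3=24 blocked=[]
Op 3: conn=20 S1=33 S2=33 S3=8 blocked=[]
Op 4: conn=45 S1=33 S2=33 S3=8 blocked=[]
Op 5: conn=27 S1=33 S2=33 S3=-10 blocked=[3]
Op 6: conn=55 S1=33 S2=33 S3=-10 blocked=[3]
Op 7: conn=47 S1=33 S2=25 S3=-10 blocked=[3]
Op 8: conn=57 S1=33 S2=25 S3=-10 blocked=[3]
Op 9: conn=57 S1=33 S2=43 S3=-10 blocked=[3]
Op 10: conn=45 S1=33 S2=31 S3=-10 blocked=[3]
Op 11: conn=30 S1=33 S2=16 S3=-10 blocked=[3]
Op 12: conn=58 S1=33 S2=16 S3=-10 blocked=[3]

Answer: S3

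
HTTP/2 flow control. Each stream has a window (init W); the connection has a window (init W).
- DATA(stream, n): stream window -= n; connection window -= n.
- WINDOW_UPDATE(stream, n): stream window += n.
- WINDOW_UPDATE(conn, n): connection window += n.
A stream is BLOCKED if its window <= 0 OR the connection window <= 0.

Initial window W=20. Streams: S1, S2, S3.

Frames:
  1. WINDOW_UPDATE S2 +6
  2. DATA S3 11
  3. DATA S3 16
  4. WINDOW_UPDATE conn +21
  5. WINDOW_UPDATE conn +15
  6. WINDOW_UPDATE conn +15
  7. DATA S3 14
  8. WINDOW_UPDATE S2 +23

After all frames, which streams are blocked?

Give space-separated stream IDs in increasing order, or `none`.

Answer: S3

Derivation:
Op 1: conn=20 S1=20 S2=26 S3=20 blocked=[]
Op 2: conn=9 S1=20 S2=26 S3=9 blocked=[]
Op 3: conn=-7 S1=20 S2=26 S3=-7 blocked=[1, 2, 3]
Op 4: conn=14 S1=20 S2=26 S3=-7 blocked=[3]
Op 5: conn=29 S1=20 S2=26 S3=-7 blocked=[3]
Op 6: conn=44 S1=20 S2=26 S3=-7 blocked=[3]
Op 7: conn=30 S1=20 S2=26 S3=-21 blocked=[3]
Op 8: conn=30 S1=20 S2=49 S3=-21 blocked=[3]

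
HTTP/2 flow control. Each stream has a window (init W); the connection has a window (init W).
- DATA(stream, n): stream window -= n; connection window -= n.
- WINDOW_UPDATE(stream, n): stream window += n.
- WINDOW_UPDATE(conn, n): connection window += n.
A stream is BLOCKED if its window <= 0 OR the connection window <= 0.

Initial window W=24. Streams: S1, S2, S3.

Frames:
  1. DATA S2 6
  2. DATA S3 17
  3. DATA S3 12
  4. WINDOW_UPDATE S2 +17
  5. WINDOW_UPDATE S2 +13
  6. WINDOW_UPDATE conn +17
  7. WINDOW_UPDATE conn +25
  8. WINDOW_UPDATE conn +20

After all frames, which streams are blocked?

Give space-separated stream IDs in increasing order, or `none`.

Op 1: conn=18 S1=24 S2=18 S3=24 blocked=[]
Op 2: conn=1 S1=24 S2=18 S3=7 blocked=[]
Op 3: conn=-11 S1=24 S2=18 S3=-5 blocked=[1, 2, 3]
Op 4: conn=-11 S1=24 S2=35 S3=-5 blocked=[1, 2, 3]
Op 5: conn=-11 S1=24 S2=48 S3=-5 blocked=[1, 2, 3]
Op 6: conn=6 S1=24 S2=48 S3=-5 blocked=[3]
Op 7: conn=31 S1=24 S2=48 S3=-5 blocked=[3]
Op 8: conn=51 S1=24 S2=48 S3=-5 blocked=[3]

Answer: S3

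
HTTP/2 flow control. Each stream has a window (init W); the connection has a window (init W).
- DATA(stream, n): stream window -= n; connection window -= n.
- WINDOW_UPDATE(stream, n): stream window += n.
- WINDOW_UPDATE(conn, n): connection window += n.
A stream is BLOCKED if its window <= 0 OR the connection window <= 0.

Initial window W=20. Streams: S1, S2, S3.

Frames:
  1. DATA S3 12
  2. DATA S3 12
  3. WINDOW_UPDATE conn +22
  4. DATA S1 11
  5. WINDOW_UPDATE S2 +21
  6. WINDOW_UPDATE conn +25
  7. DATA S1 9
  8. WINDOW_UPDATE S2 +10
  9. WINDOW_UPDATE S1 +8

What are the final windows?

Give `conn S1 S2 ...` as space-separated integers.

Answer: 23 8 51 -4

Derivation:
Op 1: conn=8 S1=20 S2=20 S3=8 blocked=[]
Op 2: conn=-4 S1=20 S2=20 S3=-4 blocked=[1, 2, 3]
Op 3: conn=18 S1=20 S2=20 S3=-4 blocked=[3]
Op 4: conn=7 S1=9 S2=20 S3=-4 blocked=[3]
Op 5: conn=7 S1=9 S2=41 S3=-4 blocked=[3]
Op 6: conn=32 S1=9 S2=41 S3=-4 blocked=[3]
Op 7: conn=23 S1=0 S2=41 S3=-4 blocked=[1, 3]
Op 8: conn=23 S1=0 S2=51 S3=-4 blocked=[1, 3]
Op 9: conn=23 S1=8 S2=51 S3=-4 blocked=[3]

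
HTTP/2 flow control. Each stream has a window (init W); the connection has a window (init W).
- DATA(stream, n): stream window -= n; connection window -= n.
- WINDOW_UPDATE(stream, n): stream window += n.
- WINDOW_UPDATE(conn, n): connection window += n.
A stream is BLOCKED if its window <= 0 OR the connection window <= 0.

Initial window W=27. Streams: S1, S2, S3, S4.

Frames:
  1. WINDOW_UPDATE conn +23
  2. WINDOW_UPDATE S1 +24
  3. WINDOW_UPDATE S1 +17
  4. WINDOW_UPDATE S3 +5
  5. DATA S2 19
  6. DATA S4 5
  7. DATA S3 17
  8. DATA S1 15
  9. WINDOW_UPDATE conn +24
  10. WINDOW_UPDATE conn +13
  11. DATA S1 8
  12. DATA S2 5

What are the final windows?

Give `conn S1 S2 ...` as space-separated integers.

Answer: 18 45 3 15 22

Derivation:
Op 1: conn=50 S1=27 S2=27 S3=27 S4=27 blocked=[]
Op 2: conn=50 S1=51 S2=27 S3=27 S4=27 blocked=[]
Op 3: conn=50 S1=68 S2=27 S3=27 S4=27 blocked=[]
Op 4: conn=50 S1=68 S2=27 S3=32 S4=27 blocked=[]
Op 5: conn=31 S1=68 S2=8 S3=32 S4=27 blocked=[]
Op 6: conn=26 S1=68 S2=8 S3=32 S4=22 blocked=[]
Op 7: conn=9 S1=68 S2=8 S3=15 S4=22 blocked=[]
Op 8: conn=-6 S1=53 S2=8 S3=15 S4=22 blocked=[1, 2, 3, 4]
Op 9: conn=18 S1=53 S2=8 S3=15 S4=22 blocked=[]
Op 10: conn=31 S1=53 S2=8 S3=15 S4=22 blocked=[]
Op 11: conn=23 S1=45 S2=8 S3=15 S4=22 blocked=[]
Op 12: conn=18 S1=45 S2=3 S3=15 S4=22 blocked=[]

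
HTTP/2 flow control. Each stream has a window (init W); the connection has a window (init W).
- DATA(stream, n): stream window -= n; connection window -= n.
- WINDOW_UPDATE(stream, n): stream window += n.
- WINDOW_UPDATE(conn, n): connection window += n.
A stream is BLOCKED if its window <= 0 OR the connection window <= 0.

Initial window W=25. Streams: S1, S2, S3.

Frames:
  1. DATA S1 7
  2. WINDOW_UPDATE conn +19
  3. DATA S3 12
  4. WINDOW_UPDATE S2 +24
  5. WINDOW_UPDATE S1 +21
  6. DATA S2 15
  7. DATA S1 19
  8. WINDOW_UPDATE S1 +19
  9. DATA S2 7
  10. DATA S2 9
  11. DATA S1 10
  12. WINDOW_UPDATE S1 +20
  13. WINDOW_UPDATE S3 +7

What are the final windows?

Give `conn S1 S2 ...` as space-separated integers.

Op 1: conn=18 S1=18 S2=25 S3=25 blocked=[]
Op 2: conn=37 S1=18 S2=25 S3=25 blocked=[]
Op 3: conn=25 S1=18 S2=25 S3=13 blocked=[]
Op 4: conn=25 S1=18 S2=49 S3=13 blocked=[]
Op 5: conn=25 S1=39 S2=49 S3=13 blocked=[]
Op 6: conn=10 S1=39 S2=34 S3=13 blocked=[]
Op 7: conn=-9 S1=20 S2=34 S3=13 blocked=[1, 2, 3]
Op 8: conn=-9 S1=39 S2=34 S3=13 blocked=[1, 2, 3]
Op 9: conn=-16 S1=39 S2=27 S3=13 blocked=[1, 2, 3]
Op 10: conn=-25 S1=39 S2=18 S3=13 blocked=[1, 2, 3]
Op 11: conn=-35 S1=29 S2=18 S3=13 blocked=[1, 2, 3]
Op 12: conn=-35 S1=49 S2=18 S3=13 blocked=[1, 2, 3]
Op 13: conn=-35 S1=49 S2=18 S3=20 blocked=[1, 2, 3]

Answer: -35 49 18 20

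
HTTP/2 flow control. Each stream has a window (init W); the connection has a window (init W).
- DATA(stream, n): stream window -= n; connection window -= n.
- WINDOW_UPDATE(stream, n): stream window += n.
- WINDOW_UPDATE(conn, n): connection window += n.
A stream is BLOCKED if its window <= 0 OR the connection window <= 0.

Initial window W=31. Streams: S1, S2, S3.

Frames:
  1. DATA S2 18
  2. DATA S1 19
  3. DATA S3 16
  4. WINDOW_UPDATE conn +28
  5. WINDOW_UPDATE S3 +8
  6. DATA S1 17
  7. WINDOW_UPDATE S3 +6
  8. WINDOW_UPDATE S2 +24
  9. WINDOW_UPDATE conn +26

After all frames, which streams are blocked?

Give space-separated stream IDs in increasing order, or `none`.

Op 1: conn=13 S1=31 S2=13 S3=31 blocked=[]
Op 2: conn=-6 S1=12 S2=13 S3=31 blocked=[1, 2, 3]
Op 3: conn=-22 S1=12 S2=13 S3=15 blocked=[1, 2, 3]
Op 4: conn=6 S1=12 S2=13 S3=15 blocked=[]
Op 5: conn=6 S1=12 S2=13 S3=23 blocked=[]
Op 6: conn=-11 S1=-5 S2=13 S3=23 blocked=[1, 2, 3]
Op 7: conn=-11 S1=-5 S2=13 S3=29 blocked=[1, 2, 3]
Op 8: conn=-11 S1=-5 S2=37 S3=29 blocked=[1, 2, 3]
Op 9: conn=15 S1=-5 S2=37 S3=29 blocked=[1]

Answer: S1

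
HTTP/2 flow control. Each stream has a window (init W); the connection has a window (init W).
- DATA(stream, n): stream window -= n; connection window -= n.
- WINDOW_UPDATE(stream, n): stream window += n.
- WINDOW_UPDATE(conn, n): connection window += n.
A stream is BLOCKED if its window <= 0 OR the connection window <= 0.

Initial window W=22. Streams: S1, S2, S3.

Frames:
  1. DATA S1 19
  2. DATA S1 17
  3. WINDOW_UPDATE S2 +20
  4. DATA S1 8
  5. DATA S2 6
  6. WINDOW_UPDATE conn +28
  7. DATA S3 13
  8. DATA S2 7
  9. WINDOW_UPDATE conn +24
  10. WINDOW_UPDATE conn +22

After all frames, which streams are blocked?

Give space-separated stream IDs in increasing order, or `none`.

Answer: S1

Derivation:
Op 1: conn=3 S1=3 S2=22 S3=22 blocked=[]
Op 2: conn=-14 S1=-14 S2=22 S3=22 blocked=[1, 2, 3]
Op 3: conn=-14 S1=-14 S2=42 S3=22 blocked=[1, 2, 3]
Op 4: conn=-22 S1=-22 S2=42 S3=22 blocked=[1, 2, 3]
Op 5: conn=-28 S1=-22 S2=36 S3=22 blocked=[1, 2, 3]
Op 6: conn=0 S1=-22 S2=36 S3=22 blocked=[1, 2, 3]
Op 7: conn=-13 S1=-22 S2=36 S3=9 blocked=[1, 2, 3]
Op 8: conn=-20 S1=-22 S2=29 S3=9 blocked=[1, 2, 3]
Op 9: conn=4 S1=-22 S2=29 S3=9 blocked=[1]
Op 10: conn=26 S1=-22 S2=29 S3=9 blocked=[1]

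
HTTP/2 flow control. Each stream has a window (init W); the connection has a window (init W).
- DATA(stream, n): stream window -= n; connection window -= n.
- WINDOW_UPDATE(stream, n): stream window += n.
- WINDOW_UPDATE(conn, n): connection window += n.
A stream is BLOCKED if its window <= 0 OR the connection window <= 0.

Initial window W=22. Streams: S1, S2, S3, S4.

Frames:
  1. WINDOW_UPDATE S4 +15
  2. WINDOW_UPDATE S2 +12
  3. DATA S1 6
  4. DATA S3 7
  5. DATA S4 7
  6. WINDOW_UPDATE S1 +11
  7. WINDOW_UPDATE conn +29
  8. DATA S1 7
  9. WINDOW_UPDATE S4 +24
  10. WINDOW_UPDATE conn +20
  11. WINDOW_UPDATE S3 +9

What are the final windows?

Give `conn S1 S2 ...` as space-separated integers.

Answer: 44 20 34 24 54

Derivation:
Op 1: conn=22 S1=22 S2=22 S3=22 S4=37 blocked=[]
Op 2: conn=22 S1=22 S2=34 S3=22 S4=37 blocked=[]
Op 3: conn=16 S1=16 S2=34 S3=22 S4=37 blocked=[]
Op 4: conn=9 S1=16 S2=34 S3=15 S4=37 blocked=[]
Op 5: conn=2 S1=16 S2=34 S3=15 S4=30 blocked=[]
Op 6: conn=2 S1=27 S2=34 S3=15 S4=30 blocked=[]
Op 7: conn=31 S1=27 S2=34 S3=15 S4=30 blocked=[]
Op 8: conn=24 S1=20 S2=34 S3=15 S4=30 blocked=[]
Op 9: conn=24 S1=20 S2=34 S3=15 S4=54 blocked=[]
Op 10: conn=44 S1=20 S2=34 S3=15 S4=54 blocked=[]
Op 11: conn=44 S1=20 S2=34 S3=24 S4=54 blocked=[]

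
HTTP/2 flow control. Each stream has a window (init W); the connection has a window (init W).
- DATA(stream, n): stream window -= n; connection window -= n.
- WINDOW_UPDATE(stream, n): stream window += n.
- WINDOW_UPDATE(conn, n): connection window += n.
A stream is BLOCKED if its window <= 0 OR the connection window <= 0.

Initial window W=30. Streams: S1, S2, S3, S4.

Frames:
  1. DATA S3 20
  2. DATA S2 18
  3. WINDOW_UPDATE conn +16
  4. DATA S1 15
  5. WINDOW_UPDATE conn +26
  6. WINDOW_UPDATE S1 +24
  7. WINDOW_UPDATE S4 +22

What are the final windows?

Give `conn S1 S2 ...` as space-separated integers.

Answer: 19 39 12 10 52

Derivation:
Op 1: conn=10 S1=30 S2=30 S3=10 S4=30 blocked=[]
Op 2: conn=-8 S1=30 S2=12 S3=10 S4=30 blocked=[1, 2, 3, 4]
Op 3: conn=8 S1=30 S2=12 S3=10 S4=30 blocked=[]
Op 4: conn=-7 S1=15 S2=12 S3=10 S4=30 blocked=[1, 2, 3, 4]
Op 5: conn=19 S1=15 S2=12 S3=10 S4=30 blocked=[]
Op 6: conn=19 S1=39 S2=12 S3=10 S4=30 blocked=[]
Op 7: conn=19 S1=39 S2=12 S3=10 S4=52 blocked=[]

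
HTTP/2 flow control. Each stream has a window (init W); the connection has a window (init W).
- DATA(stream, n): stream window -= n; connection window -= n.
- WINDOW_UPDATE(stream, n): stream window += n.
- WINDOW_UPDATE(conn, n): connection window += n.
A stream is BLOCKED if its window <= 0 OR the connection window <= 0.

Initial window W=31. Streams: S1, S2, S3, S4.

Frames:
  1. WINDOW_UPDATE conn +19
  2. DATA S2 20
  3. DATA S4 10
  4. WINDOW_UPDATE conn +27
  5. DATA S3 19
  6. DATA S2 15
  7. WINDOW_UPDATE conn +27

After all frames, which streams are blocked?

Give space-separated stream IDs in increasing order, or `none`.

Answer: S2

Derivation:
Op 1: conn=50 S1=31 S2=31 S3=31 S4=31 blocked=[]
Op 2: conn=30 S1=31 S2=11 S3=31 S4=31 blocked=[]
Op 3: conn=20 S1=31 S2=11 S3=31 S4=21 blocked=[]
Op 4: conn=47 S1=31 S2=11 S3=31 S4=21 blocked=[]
Op 5: conn=28 S1=31 S2=11 S3=12 S4=21 blocked=[]
Op 6: conn=13 S1=31 S2=-4 S3=12 S4=21 blocked=[2]
Op 7: conn=40 S1=31 S2=-4 S3=12 S4=21 blocked=[2]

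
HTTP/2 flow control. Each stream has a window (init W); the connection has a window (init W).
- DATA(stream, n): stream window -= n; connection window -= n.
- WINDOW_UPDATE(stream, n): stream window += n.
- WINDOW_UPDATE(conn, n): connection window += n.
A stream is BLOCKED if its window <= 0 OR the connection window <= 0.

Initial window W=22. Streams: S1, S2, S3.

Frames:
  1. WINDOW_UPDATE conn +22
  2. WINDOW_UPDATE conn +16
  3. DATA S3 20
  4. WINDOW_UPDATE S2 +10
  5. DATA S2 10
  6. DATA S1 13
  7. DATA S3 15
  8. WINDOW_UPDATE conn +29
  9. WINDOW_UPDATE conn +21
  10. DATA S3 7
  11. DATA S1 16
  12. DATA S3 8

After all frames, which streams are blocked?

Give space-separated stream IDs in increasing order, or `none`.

Op 1: conn=44 S1=22 S2=22 S3=22 blocked=[]
Op 2: conn=60 S1=22 S2=22 S3=22 blocked=[]
Op 3: conn=40 S1=22 S2=22 S3=2 blocked=[]
Op 4: conn=40 S1=22 S2=32 S3=2 blocked=[]
Op 5: conn=30 S1=22 S2=22 S3=2 blocked=[]
Op 6: conn=17 S1=9 S2=22 S3=2 blocked=[]
Op 7: conn=2 S1=9 S2=22 S3=-13 blocked=[3]
Op 8: conn=31 S1=9 S2=22 S3=-13 blocked=[3]
Op 9: conn=52 S1=9 S2=22 S3=-13 blocked=[3]
Op 10: conn=45 S1=9 S2=22 S3=-20 blocked=[3]
Op 11: conn=29 S1=-7 S2=22 S3=-20 blocked=[1, 3]
Op 12: conn=21 S1=-7 S2=22 S3=-28 blocked=[1, 3]

Answer: S1 S3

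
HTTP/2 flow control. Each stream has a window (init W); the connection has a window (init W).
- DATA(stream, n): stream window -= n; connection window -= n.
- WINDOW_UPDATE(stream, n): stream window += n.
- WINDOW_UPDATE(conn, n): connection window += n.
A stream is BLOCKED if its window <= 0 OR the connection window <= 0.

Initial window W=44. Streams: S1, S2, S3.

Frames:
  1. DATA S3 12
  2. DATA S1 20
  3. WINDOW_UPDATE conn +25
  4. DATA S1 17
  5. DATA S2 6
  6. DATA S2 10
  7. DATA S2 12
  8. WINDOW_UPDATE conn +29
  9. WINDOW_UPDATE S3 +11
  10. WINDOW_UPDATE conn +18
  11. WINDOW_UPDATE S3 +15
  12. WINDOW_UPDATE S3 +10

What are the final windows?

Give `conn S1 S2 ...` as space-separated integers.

Op 1: conn=32 S1=44 S2=44 S3=32 blocked=[]
Op 2: conn=12 S1=24 S2=44 S3=32 blocked=[]
Op 3: conn=37 S1=24 S2=44 S3=32 blocked=[]
Op 4: conn=20 S1=7 S2=44 S3=32 blocked=[]
Op 5: conn=14 S1=7 S2=38 S3=32 blocked=[]
Op 6: conn=4 S1=7 S2=28 S3=32 blocked=[]
Op 7: conn=-8 S1=7 S2=16 S3=32 blocked=[1, 2, 3]
Op 8: conn=21 S1=7 S2=16 S3=32 blocked=[]
Op 9: conn=21 S1=7 S2=16 S3=43 blocked=[]
Op 10: conn=39 S1=7 S2=16 S3=43 blocked=[]
Op 11: conn=39 S1=7 S2=16 S3=58 blocked=[]
Op 12: conn=39 S1=7 S2=16 S3=68 blocked=[]

Answer: 39 7 16 68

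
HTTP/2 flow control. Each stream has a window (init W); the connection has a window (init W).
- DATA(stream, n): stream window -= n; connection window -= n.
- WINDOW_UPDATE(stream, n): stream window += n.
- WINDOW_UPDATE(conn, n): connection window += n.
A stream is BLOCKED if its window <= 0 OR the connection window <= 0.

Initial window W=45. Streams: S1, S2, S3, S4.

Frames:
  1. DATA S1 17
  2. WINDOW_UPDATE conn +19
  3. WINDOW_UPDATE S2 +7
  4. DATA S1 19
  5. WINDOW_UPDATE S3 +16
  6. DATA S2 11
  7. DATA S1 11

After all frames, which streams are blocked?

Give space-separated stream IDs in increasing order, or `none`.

Answer: S1

Derivation:
Op 1: conn=28 S1=28 S2=45 S3=45 S4=45 blocked=[]
Op 2: conn=47 S1=28 S2=45 S3=45 S4=45 blocked=[]
Op 3: conn=47 S1=28 S2=52 S3=45 S4=45 blocked=[]
Op 4: conn=28 S1=9 S2=52 S3=45 S4=45 blocked=[]
Op 5: conn=28 S1=9 S2=52 S3=61 S4=45 blocked=[]
Op 6: conn=17 S1=9 S2=41 S3=61 S4=45 blocked=[]
Op 7: conn=6 S1=-2 S2=41 S3=61 S4=45 blocked=[1]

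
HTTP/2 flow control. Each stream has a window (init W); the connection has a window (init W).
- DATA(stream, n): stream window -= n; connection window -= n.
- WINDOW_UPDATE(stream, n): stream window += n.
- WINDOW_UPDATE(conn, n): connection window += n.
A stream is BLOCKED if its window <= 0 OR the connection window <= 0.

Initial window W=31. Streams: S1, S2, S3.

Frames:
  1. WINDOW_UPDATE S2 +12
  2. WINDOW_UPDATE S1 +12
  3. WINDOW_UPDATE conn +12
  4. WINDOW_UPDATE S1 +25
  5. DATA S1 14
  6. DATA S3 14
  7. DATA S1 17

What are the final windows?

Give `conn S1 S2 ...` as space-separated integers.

Answer: -2 37 43 17

Derivation:
Op 1: conn=31 S1=31 S2=43 S3=31 blocked=[]
Op 2: conn=31 S1=43 S2=43 S3=31 blocked=[]
Op 3: conn=43 S1=43 S2=43 S3=31 blocked=[]
Op 4: conn=43 S1=68 S2=43 S3=31 blocked=[]
Op 5: conn=29 S1=54 S2=43 S3=31 blocked=[]
Op 6: conn=15 S1=54 S2=43 S3=17 blocked=[]
Op 7: conn=-2 S1=37 S2=43 S3=17 blocked=[1, 2, 3]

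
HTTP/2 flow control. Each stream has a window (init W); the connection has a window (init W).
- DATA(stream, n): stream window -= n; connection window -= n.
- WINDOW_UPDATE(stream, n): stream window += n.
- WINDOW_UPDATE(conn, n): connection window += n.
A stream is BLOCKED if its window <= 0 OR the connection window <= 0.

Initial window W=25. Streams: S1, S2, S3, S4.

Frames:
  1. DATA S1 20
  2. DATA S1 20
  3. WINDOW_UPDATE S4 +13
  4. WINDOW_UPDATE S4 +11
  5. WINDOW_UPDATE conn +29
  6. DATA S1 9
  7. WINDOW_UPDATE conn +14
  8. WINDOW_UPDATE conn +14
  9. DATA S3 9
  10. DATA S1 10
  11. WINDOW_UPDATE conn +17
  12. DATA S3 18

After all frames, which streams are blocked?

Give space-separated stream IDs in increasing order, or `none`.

Answer: S1 S3

Derivation:
Op 1: conn=5 S1=5 S2=25 S3=25 S4=25 blocked=[]
Op 2: conn=-15 S1=-15 S2=25 S3=25 S4=25 blocked=[1, 2, 3, 4]
Op 3: conn=-15 S1=-15 S2=25 S3=25 S4=38 blocked=[1, 2, 3, 4]
Op 4: conn=-15 S1=-15 S2=25 S3=25 S4=49 blocked=[1, 2, 3, 4]
Op 5: conn=14 S1=-15 S2=25 S3=25 S4=49 blocked=[1]
Op 6: conn=5 S1=-24 S2=25 S3=25 S4=49 blocked=[1]
Op 7: conn=19 S1=-24 S2=25 S3=25 S4=49 blocked=[1]
Op 8: conn=33 S1=-24 S2=25 S3=25 S4=49 blocked=[1]
Op 9: conn=24 S1=-24 S2=25 S3=16 S4=49 blocked=[1]
Op 10: conn=14 S1=-34 S2=25 S3=16 S4=49 blocked=[1]
Op 11: conn=31 S1=-34 S2=25 S3=16 S4=49 blocked=[1]
Op 12: conn=13 S1=-34 S2=25 S3=-2 S4=49 blocked=[1, 3]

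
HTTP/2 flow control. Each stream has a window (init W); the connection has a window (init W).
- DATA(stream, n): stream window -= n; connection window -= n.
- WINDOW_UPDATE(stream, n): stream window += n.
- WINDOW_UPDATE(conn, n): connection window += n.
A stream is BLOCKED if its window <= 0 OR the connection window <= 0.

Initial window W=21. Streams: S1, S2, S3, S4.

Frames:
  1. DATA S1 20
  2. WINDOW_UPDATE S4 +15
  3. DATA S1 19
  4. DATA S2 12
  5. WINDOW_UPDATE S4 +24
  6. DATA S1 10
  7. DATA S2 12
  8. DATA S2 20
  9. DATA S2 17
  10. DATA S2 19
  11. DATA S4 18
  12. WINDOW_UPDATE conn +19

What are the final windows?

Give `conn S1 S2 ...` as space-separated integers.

Answer: -107 -28 -59 21 42

Derivation:
Op 1: conn=1 S1=1 S2=21 S3=21 S4=21 blocked=[]
Op 2: conn=1 S1=1 S2=21 S3=21 S4=36 blocked=[]
Op 3: conn=-18 S1=-18 S2=21 S3=21 S4=36 blocked=[1, 2, 3, 4]
Op 4: conn=-30 S1=-18 S2=9 S3=21 S4=36 blocked=[1, 2, 3, 4]
Op 5: conn=-30 S1=-18 S2=9 S3=21 S4=60 blocked=[1, 2, 3, 4]
Op 6: conn=-40 S1=-28 S2=9 S3=21 S4=60 blocked=[1, 2, 3, 4]
Op 7: conn=-52 S1=-28 S2=-3 S3=21 S4=60 blocked=[1, 2, 3, 4]
Op 8: conn=-72 S1=-28 S2=-23 S3=21 S4=60 blocked=[1, 2, 3, 4]
Op 9: conn=-89 S1=-28 S2=-40 S3=21 S4=60 blocked=[1, 2, 3, 4]
Op 10: conn=-108 S1=-28 S2=-59 S3=21 S4=60 blocked=[1, 2, 3, 4]
Op 11: conn=-126 S1=-28 S2=-59 S3=21 S4=42 blocked=[1, 2, 3, 4]
Op 12: conn=-107 S1=-28 S2=-59 S3=21 S4=42 blocked=[1, 2, 3, 4]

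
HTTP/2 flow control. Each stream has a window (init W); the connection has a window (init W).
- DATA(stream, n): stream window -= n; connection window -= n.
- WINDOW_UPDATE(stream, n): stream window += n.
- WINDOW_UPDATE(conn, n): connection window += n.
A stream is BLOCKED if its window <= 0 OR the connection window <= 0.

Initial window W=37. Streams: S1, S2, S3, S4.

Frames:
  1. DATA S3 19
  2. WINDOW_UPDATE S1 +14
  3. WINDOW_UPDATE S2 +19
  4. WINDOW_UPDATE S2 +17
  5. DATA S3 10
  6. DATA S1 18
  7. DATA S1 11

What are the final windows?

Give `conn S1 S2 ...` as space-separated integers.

Op 1: conn=18 S1=37 S2=37 S3=18 S4=37 blocked=[]
Op 2: conn=18 S1=51 S2=37 S3=18 S4=37 blocked=[]
Op 3: conn=18 S1=51 S2=56 S3=18 S4=37 blocked=[]
Op 4: conn=18 S1=51 S2=73 S3=18 S4=37 blocked=[]
Op 5: conn=8 S1=51 S2=73 S3=8 S4=37 blocked=[]
Op 6: conn=-10 S1=33 S2=73 S3=8 S4=37 blocked=[1, 2, 3, 4]
Op 7: conn=-21 S1=22 S2=73 S3=8 S4=37 blocked=[1, 2, 3, 4]

Answer: -21 22 73 8 37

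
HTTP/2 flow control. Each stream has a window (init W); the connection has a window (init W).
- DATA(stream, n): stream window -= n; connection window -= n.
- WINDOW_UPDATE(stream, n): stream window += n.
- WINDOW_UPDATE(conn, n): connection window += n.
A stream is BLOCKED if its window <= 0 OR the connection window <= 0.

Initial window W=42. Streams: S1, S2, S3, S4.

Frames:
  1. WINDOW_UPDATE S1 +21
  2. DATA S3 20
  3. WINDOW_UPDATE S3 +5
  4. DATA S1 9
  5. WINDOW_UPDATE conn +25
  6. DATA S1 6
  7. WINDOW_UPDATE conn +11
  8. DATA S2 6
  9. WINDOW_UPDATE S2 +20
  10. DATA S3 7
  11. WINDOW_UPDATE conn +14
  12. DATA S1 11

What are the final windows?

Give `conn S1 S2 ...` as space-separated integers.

Op 1: conn=42 S1=63 S2=42 S3=42 S4=42 blocked=[]
Op 2: conn=22 S1=63 S2=42 S3=22 S4=42 blocked=[]
Op 3: conn=22 S1=63 S2=42 S3=27 S4=42 blocked=[]
Op 4: conn=13 S1=54 S2=42 S3=27 S4=42 blocked=[]
Op 5: conn=38 S1=54 S2=42 S3=27 S4=42 blocked=[]
Op 6: conn=32 S1=48 S2=42 S3=27 S4=42 blocked=[]
Op 7: conn=43 S1=48 S2=42 S3=27 S4=42 blocked=[]
Op 8: conn=37 S1=48 S2=36 S3=27 S4=42 blocked=[]
Op 9: conn=37 S1=48 S2=56 S3=27 S4=42 blocked=[]
Op 10: conn=30 S1=48 S2=56 S3=20 S4=42 blocked=[]
Op 11: conn=44 S1=48 S2=56 S3=20 S4=42 blocked=[]
Op 12: conn=33 S1=37 S2=56 S3=20 S4=42 blocked=[]

Answer: 33 37 56 20 42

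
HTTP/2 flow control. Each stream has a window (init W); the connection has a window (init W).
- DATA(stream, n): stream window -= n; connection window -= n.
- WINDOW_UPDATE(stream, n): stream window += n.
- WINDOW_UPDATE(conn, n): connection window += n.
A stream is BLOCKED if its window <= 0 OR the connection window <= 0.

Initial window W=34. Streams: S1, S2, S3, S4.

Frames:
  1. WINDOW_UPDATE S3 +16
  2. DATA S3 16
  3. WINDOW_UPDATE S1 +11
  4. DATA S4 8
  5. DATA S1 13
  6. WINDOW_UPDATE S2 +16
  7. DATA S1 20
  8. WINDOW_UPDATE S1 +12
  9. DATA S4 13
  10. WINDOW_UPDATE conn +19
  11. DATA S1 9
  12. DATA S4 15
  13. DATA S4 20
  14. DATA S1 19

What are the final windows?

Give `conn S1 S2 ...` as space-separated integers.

Answer: -80 -4 50 34 -22

Derivation:
Op 1: conn=34 S1=34 S2=34 S3=50 S4=34 blocked=[]
Op 2: conn=18 S1=34 S2=34 S3=34 S4=34 blocked=[]
Op 3: conn=18 S1=45 S2=34 S3=34 S4=34 blocked=[]
Op 4: conn=10 S1=45 S2=34 S3=34 S4=26 blocked=[]
Op 5: conn=-3 S1=32 S2=34 S3=34 S4=26 blocked=[1, 2, 3, 4]
Op 6: conn=-3 S1=32 S2=50 S3=34 S4=26 blocked=[1, 2, 3, 4]
Op 7: conn=-23 S1=12 S2=50 S3=34 S4=26 blocked=[1, 2, 3, 4]
Op 8: conn=-23 S1=24 S2=50 S3=34 S4=26 blocked=[1, 2, 3, 4]
Op 9: conn=-36 S1=24 S2=50 S3=34 S4=13 blocked=[1, 2, 3, 4]
Op 10: conn=-17 S1=24 S2=50 S3=34 S4=13 blocked=[1, 2, 3, 4]
Op 11: conn=-26 S1=15 S2=50 S3=34 S4=13 blocked=[1, 2, 3, 4]
Op 12: conn=-41 S1=15 S2=50 S3=34 S4=-2 blocked=[1, 2, 3, 4]
Op 13: conn=-61 S1=15 S2=50 S3=34 S4=-22 blocked=[1, 2, 3, 4]
Op 14: conn=-80 S1=-4 S2=50 S3=34 S4=-22 blocked=[1, 2, 3, 4]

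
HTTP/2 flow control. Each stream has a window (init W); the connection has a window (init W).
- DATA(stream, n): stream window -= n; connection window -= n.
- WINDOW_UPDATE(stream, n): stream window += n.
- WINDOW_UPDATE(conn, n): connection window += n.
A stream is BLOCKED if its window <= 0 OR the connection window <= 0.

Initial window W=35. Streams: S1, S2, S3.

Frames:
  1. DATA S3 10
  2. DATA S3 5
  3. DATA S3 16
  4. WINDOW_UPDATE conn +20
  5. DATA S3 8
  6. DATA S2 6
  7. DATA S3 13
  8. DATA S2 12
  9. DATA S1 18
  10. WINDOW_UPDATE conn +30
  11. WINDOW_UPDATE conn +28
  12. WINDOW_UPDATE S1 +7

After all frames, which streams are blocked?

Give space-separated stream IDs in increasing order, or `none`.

Answer: S3

Derivation:
Op 1: conn=25 S1=35 S2=35 S3=25 blocked=[]
Op 2: conn=20 S1=35 S2=35 S3=20 blocked=[]
Op 3: conn=4 S1=35 S2=35 S3=4 blocked=[]
Op 4: conn=24 S1=35 S2=35 S3=4 blocked=[]
Op 5: conn=16 S1=35 S2=35 S3=-4 blocked=[3]
Op 6: conn=10 S1=35 S2=29 S3=-4 blocked=[3]
Op 7: conn=-3 S1=35 S2=29 S3=-17 blocked=[1, 2, 3]
Op 8: conn=-15 S1=35 S2=17 S3=-17 blocked=[1, 2, 3]
Op 9: conn=-33 S1=17 S2=17 S3=-17 blocked=[1, 2, 3]
Op 10: conn=-3 S1=17 S2=17 S3=-17 blocked=[1, 2, 3]
Op 11: conn=25 S1=17 S2=17 S3=-17 blocked=[3]
Op 12: conn=25 S1=24 S2=17 S3=-17 blocked=[3]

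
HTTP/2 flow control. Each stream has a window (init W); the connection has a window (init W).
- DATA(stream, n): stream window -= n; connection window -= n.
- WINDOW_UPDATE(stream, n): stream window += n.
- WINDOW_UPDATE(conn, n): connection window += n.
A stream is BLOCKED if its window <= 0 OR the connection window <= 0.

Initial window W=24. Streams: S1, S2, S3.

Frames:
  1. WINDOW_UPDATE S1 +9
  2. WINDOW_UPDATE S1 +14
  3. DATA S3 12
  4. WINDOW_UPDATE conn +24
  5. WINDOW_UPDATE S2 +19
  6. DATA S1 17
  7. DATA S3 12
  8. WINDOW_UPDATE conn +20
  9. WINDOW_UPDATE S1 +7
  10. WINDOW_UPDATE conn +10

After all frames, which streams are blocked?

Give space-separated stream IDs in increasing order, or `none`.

Answer: S3

Derivation:
Op 1: conn=24 S1=33 S2=24 S3=24 blocked=[]
Op 2: conn=24 S1=47 S2=24 S3=24 blocked=[]
Op 3: conn=12 S1=47 S2=24 S3=12 blocked=[]
Op 4: conn=36 S1=47 S2=24 S3=12 blocked=[]
Op 5: conn=36 S1=47 S2=43 S3=12 blocked=[]
Op 6: conn=19 S1=30 S2=43 S3=12 blocked=[]
Op 7: conn=7 S1=30 S2=43 S3=0 blocked=[3]
Op 8: conn=27 S1=30 S2=43 S3=0 blocked=[3]
Op 9: conn=27 S1=37 S2=43 S3=0 blocked=[3]
Op 10: conn=37 S1=37 S2=43 S3=0 blocked=[3]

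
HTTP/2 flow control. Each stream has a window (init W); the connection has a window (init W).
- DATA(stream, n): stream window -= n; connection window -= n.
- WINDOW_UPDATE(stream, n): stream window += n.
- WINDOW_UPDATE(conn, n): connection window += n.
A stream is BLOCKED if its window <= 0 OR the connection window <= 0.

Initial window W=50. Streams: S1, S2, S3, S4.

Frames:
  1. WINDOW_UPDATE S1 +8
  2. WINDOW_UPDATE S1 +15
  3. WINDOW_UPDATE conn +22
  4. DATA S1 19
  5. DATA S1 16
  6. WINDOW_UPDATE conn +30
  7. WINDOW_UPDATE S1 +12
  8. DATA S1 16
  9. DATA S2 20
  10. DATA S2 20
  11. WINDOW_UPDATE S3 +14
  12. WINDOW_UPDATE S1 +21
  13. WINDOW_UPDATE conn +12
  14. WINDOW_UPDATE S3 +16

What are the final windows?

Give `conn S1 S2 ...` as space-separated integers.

Answer: 23 55 10 80 50

Derivation:
Op 1: conn=50 S1=58 S2=50 S3=50 S4=50 blocked=[]
Op 2: conn=50 S1=73 S2=50 S3=50 S4=50 blocked=[]
Op 3: conn=72 S1=73 S2=50 S3=50 S4=50 blocked=[]
Op 4: conn=53 S1=54 S2=50 S3=50 S4=50 blocked=[]
Op 5: conn=37 S1=38 S2=50 S3=50 S4=50 blocked=[]
Op 6: conn=67 S1=38 S2=50 S3=50 S4=50 blocked=[]
Op 7: conn=67 S1=50 S2=50 S3=50 S4=50 blocked=[]
Op 8: conn=51 S1=34 S2=50 S3=50 S4=50 blocked=[]
Op 9: conn=31 S1=34 S2=30 S3=50 S4=50 blocked=[]
Op 10: conn=11 S1=34 S2=10 S3=50 S4=50 blocked=[]
Op 11: conn=11 S1=34 S2=10 S3=64 S4=50 blocked=[]
Op 12: conn=11 S1=55 S2=10 S3=64 S4=50 blocked=[]
Op 13: conn=23 S1=55 S2=10 S3=64 S4=50 blocked=[]
Op 14: conn=23 S1=55 S2=10 S3=80 S4=50 blocked=[]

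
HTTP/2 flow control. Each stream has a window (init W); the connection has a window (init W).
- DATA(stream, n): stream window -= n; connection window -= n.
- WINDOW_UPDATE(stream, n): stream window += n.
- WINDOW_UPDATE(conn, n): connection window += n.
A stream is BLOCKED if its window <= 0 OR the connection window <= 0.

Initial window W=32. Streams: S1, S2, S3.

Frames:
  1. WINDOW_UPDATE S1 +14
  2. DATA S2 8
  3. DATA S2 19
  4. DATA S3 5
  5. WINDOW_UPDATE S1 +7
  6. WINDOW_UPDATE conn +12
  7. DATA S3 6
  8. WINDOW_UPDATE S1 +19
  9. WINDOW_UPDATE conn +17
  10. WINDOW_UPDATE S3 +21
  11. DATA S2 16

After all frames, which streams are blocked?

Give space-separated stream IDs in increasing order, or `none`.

Answer: S2

Derivation:
Op 1: conn=32 S1=46 S2=32 S3=32 blocked=[]
Op 2: conn=24 S1=46 S2=24 S3=32 blocked=[]
Op 3: conn=5 S1=46 S2=5 S3=32 blocked=[]
Op 4: conn=0 S1=46 S2=5 S3=27 blocked=[1, 2, 3]
Op 5: conn=0 S1=53 S2=5 S3=27 blocked=[1, 2, 3]
Op 6: conn=12 S1=53 S2=5 S3=27 blocked=[]
Op 7: conn=6 S1=53 S2=5 S3=21 blocked=[]
Op 8: conn=6 S1=72 S2=5 S3=21 blocked=[]
Op 9: conn=23 S1=72 S2=5 S3=21 blocked=[]
Op 10: conn=23 S1=72 S2=5 S3=42 blocked=[]
Op 11: conn=7 S1=72 S2=-11 S3=42 blocked=[2]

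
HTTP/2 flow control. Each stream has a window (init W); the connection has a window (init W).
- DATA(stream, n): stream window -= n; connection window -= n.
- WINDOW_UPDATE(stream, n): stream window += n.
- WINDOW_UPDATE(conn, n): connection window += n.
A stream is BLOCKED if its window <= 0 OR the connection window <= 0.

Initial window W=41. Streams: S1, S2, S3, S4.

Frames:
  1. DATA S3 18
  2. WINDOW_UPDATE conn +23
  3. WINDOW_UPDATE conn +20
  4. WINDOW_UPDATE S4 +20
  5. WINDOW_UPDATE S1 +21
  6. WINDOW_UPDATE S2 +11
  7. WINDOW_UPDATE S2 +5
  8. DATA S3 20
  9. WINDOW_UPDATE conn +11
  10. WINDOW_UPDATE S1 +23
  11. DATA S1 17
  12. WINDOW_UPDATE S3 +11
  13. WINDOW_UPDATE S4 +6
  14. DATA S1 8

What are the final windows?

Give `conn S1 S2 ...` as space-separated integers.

Answer: 32 60 57 14 67

Derivation:
Op 1: conn=23 S1=41 S2=41 S3=23 S4=41 blocked=[]
Op 2: conn=46 S1=41 S2=41 S3=23 S4=41 blocked=[]
Op 3: conn=66 S1=41 S2=41 S3=23 S4=41 blocked=[]
Op 4: conn=66 S1=41 S2=41 S3=23 S4=61 blocked=[]
Op 5: conn=66 S1=62 S2=41 S3=23 S4=61 blocked=[]
Op 6: conn=66 S1=62 S2=52 S3=23 S4=61 blocked=[]
Op 7: conn=66 S1=62 S2=57 S3=23 S4=61 blocked=[]
Op 8: conn=46 S1=62 S2=57 S3=3 S4=61 blocked=[]
Op 9: conn=57 S1=62 S2=57 S3=3 S4=61 blocked=[]
Op 10: conn=57 S1=85 S2=57 S3=3 S4=61 blocked=[]
Op 11: conn=40 S1=68 S2=57 S3=3 S4=61 blocked=[]
Op 12: conn=40 S1=68 S2=57 S3=14 S4=61 blocked=[]
Op 13: conn=40 S1=68 S2=57 S3=14 S4=67 blocked=[]
Op 14: conn=32 S1=60 S2=57 S3=14 S4=67 blocked=[]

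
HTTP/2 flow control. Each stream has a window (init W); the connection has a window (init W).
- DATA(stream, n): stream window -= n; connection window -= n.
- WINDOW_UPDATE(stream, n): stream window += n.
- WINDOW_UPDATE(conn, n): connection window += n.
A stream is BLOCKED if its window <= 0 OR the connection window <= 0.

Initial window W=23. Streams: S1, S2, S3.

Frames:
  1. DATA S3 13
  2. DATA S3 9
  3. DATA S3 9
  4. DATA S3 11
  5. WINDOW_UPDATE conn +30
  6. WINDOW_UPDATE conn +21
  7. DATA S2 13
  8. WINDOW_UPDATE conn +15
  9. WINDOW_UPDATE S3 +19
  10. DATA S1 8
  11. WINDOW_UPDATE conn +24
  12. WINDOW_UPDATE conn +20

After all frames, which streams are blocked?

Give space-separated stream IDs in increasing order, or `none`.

Op 1: conn=10 S1=23 S2=23 S3=10 blocked=[]
Op 2: conn=1 S1=23 S2=23 S3=1 blocked=[]
Op 3: conn=-8 S1=23 S2=23 S3=-8 blocked=[1, 2, 3]
Op 4: conn=-19 S1=23 S2=23 S3=-19 blocked=[1, 2, 3]
Op 5: conn=11 S1=23 S2=23 S3=-19 blocked=[3]
Op 6: conn=32 S1=23 S2=23 S3=-19 blocked=[3]
Op 7: conn=19 S1=23 S2=10 S3=-19 blocked=[3]
Op 8: conn=34 S1=23 S2=10 S3=-19 blocked=[3]
Op 9: conn=34 S1=23 S2=10 S3=0 blocked=[3]
Op 10: conn=26 S1=15 S2=10 S3=0 blocked=[3]
Op 11: conn=50 S1=15 S2=10 S3=0 blocked=[3]
Op 12: conn=70 S1=15 S2=10 S3=0 blocked=[3]

Answer: S3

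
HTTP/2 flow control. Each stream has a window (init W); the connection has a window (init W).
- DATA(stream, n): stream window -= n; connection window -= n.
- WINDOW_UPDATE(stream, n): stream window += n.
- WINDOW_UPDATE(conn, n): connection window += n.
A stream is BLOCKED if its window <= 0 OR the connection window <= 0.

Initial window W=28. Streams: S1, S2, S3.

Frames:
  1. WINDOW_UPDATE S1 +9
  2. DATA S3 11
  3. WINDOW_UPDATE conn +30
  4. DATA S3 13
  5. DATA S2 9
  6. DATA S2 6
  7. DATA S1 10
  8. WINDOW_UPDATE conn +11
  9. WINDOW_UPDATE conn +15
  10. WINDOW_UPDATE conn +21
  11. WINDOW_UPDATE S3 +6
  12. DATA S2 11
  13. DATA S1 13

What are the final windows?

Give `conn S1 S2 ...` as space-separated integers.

Op 1: conn=28 S1=37 S2=28 S3=28 blocked=[]
Op 2: conn=17 S1=37 S2=28 S3=17 blocked=[]
Op 3: conn=47 S1=37 S2=28 S3=17 blocked=[]
Op 4: conn=34 S1=37 S2=28 S3=4 blocked=[]
Op 5: conn=25 S1=37 S2=19 S3=4 blocked=[]
Op 6: conn=19 S1=37 S2=13 S3=4 blocked=[]
Op 7: conn=9 S1=27 S2=13 S3=4 blocked=[]
Op 8: conn=20 S1=27 S2=13 S3=4 blocked=[]
Op 9: conn=35 S1=27 S2=13 S3=4 blocked=[]
Op 10: conn=56 S1=27 S2=13 S3=4 blocked=[]
Op 11: conn=56 S1=27 S2=13 S3=10 blocked=[]
Op 12: conn=45 S1=27 S2=2 S3=10 blocked=[]
Op 13: conn=32 S1=14 S2=2 S3=10 blocked=[]

Answer: 32 14 2 10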